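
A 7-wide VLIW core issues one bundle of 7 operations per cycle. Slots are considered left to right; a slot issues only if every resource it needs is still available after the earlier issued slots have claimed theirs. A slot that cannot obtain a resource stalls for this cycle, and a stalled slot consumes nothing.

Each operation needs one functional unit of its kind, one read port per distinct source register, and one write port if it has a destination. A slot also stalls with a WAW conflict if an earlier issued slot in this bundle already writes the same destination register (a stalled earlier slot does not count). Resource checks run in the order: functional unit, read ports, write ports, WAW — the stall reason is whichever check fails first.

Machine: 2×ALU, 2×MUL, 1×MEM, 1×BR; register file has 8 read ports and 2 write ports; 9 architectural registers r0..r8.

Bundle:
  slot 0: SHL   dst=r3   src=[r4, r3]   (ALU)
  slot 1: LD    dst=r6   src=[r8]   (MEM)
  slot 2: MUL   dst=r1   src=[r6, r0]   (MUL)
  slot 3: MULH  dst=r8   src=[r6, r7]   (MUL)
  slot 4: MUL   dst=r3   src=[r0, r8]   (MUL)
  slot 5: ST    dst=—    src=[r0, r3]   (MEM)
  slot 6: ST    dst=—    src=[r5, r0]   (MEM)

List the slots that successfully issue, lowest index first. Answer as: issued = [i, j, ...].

(0) want 1×ALU +2rd +1wr — yes → AL1|MU2|ME1|BR1|rd6|wr1
(1) want 1×MEM +1rd +1wr — yes → AL1|MU2|ME0|BR1|rd5|wr0
(2) want 1×MUL +2rd +1wr — WR_PORT → AL1|MU2|ME0|BR1|rd5|wr0
(3) want 1×MUL +2rd +1wr — WR_PORT → AL1|MU2|ME0|BR1|rd5|wr0
(4) want 1×MUL +2rd +1wr — WR_PORT → AL1|MU2|ME0|BR1|rd5|wr0
(5) want 1×MEM +2rd +0wr — FU → AL1|MU2|ME0|BR1|rd5|wr0
(6) want 1×MEM +2rd +0wr — FU → AL1|MU2|ME0|BR1|rd5|wr0

issued = [0, 1]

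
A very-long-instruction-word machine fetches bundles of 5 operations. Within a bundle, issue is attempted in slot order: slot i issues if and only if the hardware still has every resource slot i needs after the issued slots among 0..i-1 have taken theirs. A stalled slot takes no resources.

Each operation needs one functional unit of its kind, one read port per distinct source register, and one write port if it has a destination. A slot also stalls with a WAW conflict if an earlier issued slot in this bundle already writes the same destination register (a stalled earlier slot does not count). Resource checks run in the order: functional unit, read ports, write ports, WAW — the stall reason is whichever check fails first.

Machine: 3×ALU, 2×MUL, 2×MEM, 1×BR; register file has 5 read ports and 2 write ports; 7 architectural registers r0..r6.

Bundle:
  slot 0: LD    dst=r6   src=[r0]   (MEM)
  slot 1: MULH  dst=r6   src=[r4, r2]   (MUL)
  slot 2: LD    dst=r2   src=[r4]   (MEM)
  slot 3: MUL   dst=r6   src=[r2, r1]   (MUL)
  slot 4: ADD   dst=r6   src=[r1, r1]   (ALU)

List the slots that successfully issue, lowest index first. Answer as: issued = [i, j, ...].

issued = [0, 2]

[0] MEM needs rd=1 wr=1: ok; after: ALU=3 MUL=2 MEM=1 BR=1, R=4, W=1
[1] MUL needs rd=2 wr=1: WAW; after: ALU=3 MUL=2 MEM=1 BR=1, R=4, W=1
[2] MEM needs rd=1 wr=1: ok; after: ALU=3 MUL=2 MEM=0 BR=1, R=3, W=0
[3] MUL needs rd=2 wr=1: WR_PORT; after: ALU=3 MUL=2 MEM=0 BR=1, R=3, W=0
[4] ALU needs rd=1 wr=1: WR_PORT; after: ALU=3 MUL=2 MEM=0 BR=1, R=3, W=0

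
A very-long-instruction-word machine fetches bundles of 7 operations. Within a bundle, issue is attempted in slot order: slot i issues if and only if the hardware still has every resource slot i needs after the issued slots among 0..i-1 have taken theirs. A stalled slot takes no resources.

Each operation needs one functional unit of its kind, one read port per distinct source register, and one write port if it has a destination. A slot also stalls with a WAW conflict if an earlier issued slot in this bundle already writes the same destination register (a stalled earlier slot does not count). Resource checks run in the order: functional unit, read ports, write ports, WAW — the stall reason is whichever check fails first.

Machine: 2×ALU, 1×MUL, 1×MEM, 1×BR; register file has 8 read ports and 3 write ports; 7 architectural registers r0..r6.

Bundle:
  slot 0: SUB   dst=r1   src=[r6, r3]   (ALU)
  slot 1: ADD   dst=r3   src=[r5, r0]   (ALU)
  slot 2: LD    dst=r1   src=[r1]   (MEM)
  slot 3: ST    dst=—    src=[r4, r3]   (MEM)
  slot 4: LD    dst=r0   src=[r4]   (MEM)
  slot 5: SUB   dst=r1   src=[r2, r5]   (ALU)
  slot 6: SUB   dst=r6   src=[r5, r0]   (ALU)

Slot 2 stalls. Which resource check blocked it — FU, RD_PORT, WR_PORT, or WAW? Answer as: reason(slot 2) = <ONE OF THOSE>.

  0. ALU→r1 ⇒ go  {1A/1Mu/1Ld/1B | 6r 2w}
  1. ALU→r3 ⇒ go  {0A/1Mu/1Ld/1B | 4r 1w}
  2. MEM→r1 ⇒ no(WAW)  {0A/1Mu/1Ld/1B | 4r 1w}
  3. MEM ⇒ go  {0A/1Mu/0Ld/1B | 2r 1w}
  4. MEM→r0 ⇒ no(FU)  {0A/1Mu/0Ld/1B | 2r 1w}
  5. ALU→r1 ⇒ no(FU)  {0A/1Mu/0Ld/1B | 2r 1w}
  6. ALU→r6 ⇒ no(FU)  {0A/1Mu/0Ld/1B | 2r 1w}

reason(slot 2) = WAW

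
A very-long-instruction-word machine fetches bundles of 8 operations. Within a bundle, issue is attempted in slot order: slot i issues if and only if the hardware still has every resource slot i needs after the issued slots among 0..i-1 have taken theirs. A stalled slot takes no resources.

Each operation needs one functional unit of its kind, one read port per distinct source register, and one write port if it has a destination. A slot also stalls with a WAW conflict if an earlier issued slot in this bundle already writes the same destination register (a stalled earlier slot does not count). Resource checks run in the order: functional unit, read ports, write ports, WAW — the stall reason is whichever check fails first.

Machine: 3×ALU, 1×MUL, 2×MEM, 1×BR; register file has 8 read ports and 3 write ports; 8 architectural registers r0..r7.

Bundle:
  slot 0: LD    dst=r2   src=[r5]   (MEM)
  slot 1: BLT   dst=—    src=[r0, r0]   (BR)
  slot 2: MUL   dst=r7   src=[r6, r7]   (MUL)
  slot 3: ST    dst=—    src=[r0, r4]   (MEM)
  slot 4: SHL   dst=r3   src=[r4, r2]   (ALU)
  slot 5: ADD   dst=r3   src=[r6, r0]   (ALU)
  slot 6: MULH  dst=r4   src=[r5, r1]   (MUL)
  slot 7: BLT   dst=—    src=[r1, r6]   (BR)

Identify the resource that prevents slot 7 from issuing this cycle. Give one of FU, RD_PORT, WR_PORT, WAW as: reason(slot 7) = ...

[0] MEM needs rd=1 wr=1: ok; after: ALU=3 MUL=1 MEM=1 BR=1, R=7, W=2
[1] BR needs rd=1 wr=0: ok; after: ALU=3 MUL=1 MEM=1 BR=0, R=6, W=2
[2] MUL needs rd=2 wr=1: ok; after: ALU=3 MUL=0 MEM=1 BR=0, R=4, W=1
[3] MEM needs rd=2 wr=0: ok; after: ALU=3 MUL=0 MEM=0 BR=0, R=2, W=1
[4] ALU needs rd=2 wr=1: ok; after: ALU=2 MUL=0 MEM=0 BR=0, R=0, W=0
[5] ALU needs rd=2 wr=1: RD_PORT; after: ALU=2 MUL=0 MEM=0 BR=0, R=0, W=0
[6] MUL needs rd=2 wr=1: FU; after: ALU=2 MUL=0 MEM=0 BR=0, R=0, W=0
[7] BR needs rd=2 wr=0: FU; after: ALU=2 MUL=0 MEM=0 BR=0, R=0, W=0

reason(slot 7) = FU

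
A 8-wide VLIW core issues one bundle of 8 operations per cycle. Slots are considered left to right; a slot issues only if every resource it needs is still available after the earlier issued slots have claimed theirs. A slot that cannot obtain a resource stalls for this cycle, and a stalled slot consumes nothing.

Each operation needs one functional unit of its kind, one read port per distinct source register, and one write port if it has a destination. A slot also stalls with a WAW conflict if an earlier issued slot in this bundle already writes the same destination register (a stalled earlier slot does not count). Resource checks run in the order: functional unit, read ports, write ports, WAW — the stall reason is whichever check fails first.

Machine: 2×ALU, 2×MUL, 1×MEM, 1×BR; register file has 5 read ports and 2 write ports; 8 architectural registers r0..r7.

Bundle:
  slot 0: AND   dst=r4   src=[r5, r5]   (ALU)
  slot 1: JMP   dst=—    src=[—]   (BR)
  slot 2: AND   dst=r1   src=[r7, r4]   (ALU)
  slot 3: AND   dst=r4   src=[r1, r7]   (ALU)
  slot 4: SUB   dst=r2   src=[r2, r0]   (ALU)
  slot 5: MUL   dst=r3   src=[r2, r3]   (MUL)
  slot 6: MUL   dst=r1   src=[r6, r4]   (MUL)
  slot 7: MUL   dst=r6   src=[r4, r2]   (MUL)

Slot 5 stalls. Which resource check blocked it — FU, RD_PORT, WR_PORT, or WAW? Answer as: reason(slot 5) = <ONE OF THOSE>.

reason(slot 5) = WR_PORT

slot 0 (ALU): ISSUE — free A1,Mu2,Ld1,B1 rp4 wp1
slot 1 (BR): ISSUE — free A1,Mu2,Ld1,B0 rp4 wp1
slot 2 (ALU): ISSUE — free A0,Mu2,Ld1,B0 rp2 wp0
slot 3 (ALU): stall FU — free A0,Mu2,Ld1,B0 rp2 wp0
slot 4 (ALU): stall FU — free A0,Mu2,Ld1,B0 rp2 wp0
slot 5 (MUL): stall WR_PORT — free A0,Mu2,Ld1,B0 rp2 wp0
slot 6 (MUL): stall WR_PORT — free A0,Mu2,Ld1,B0 rp2 wp0
slot 7 (MUL): stall WR_PORT — free A0,Mu2,Ld1,B0 rp2 wp0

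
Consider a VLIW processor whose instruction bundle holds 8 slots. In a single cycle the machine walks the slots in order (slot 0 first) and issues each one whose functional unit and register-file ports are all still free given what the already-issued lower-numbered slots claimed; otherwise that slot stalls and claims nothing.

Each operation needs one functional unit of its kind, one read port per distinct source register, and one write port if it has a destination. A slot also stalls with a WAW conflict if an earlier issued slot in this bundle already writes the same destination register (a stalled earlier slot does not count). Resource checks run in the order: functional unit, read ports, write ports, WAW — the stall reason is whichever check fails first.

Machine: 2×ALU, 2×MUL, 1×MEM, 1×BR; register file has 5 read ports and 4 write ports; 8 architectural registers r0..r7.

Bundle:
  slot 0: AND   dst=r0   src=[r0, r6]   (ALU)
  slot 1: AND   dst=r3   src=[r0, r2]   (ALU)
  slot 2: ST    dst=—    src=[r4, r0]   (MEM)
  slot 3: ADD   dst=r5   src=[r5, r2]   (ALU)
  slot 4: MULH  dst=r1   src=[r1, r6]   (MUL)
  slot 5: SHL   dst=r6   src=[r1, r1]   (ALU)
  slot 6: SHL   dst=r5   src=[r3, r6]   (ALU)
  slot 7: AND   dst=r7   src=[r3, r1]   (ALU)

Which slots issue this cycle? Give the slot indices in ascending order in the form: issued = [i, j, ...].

(0) want 1×ALU +2rd +1wr — yes → AL1|MU2|ME1|BR1|rd3|wr3
(1) want 1×ALU +2rd +1wr — yes → AL0|MU2|ME1|BR1|rd1|wr2
(2) want 1×MEM +2rd +0wr — RD_PORT → AL0|MU2|ME1|BR1|rd1|wr2
(3) want 1×ALU +2rd +1wr — FU → AL0|MU2|ME1|BR1|rd1|wr2
(4) want 1×MUL +2rd +1wr — RD_PORT → AL0|MU2|ME1|BR1|rd1|wr2
(5) want 1×ALU +1rd +1wr — FU → AL0|MU2|ME1|BR1|rd1|wr2
(6) want 1×ALU +2rd +1wr — FU → AL0|MU2|ME1|BR1|rd1|wr2
(7) want 1×ALU +2rd +1wr — FU → AL0|MU2|ME1|BR1|rd1|wr2

issued = [0, 1]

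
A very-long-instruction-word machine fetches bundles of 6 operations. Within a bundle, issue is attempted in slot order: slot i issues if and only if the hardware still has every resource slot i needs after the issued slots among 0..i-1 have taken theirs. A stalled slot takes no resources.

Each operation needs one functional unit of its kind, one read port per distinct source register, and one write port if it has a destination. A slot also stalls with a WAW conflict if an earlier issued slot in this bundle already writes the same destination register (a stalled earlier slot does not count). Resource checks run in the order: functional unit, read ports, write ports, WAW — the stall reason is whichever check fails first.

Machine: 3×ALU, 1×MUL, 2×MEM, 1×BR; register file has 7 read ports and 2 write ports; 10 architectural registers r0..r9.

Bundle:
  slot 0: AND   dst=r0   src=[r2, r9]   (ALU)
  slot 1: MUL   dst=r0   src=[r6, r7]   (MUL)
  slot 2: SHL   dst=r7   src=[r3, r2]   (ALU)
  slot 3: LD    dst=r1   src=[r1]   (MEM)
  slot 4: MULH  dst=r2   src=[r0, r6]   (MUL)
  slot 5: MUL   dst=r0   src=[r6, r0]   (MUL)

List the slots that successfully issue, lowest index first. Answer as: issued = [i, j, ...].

issued = [0, 2]

#0 ALU src=r2,r9 dispatched  <A:2 Mu:1 Ld:2 B:1 rd:5 wr:1>
#1 MUL src=r6,r7 held:WAW  <A:2 Mu:1 Ld:2 B:1 rd:5 wr:1>
#2 ALU src=r3,r2 dispatched  <A:1 Mu:1 Ld:2 B:1 rd:3 wr:0>
#3 MEM src=r1 held:WR_PORT  <A:1 Mu:1 Ld:2 B:1 rd:3 wr:0>
#4 MUL src=r0,r6 held:WR_PORT  <A:1 Mu:1 Ld:2 B:1 rd:3 wr:0>
#5 MUL src=r6,r0 held:WR_PORT  <A:1 Mu:1 Ld:2 B:1 rd:3 wr:0>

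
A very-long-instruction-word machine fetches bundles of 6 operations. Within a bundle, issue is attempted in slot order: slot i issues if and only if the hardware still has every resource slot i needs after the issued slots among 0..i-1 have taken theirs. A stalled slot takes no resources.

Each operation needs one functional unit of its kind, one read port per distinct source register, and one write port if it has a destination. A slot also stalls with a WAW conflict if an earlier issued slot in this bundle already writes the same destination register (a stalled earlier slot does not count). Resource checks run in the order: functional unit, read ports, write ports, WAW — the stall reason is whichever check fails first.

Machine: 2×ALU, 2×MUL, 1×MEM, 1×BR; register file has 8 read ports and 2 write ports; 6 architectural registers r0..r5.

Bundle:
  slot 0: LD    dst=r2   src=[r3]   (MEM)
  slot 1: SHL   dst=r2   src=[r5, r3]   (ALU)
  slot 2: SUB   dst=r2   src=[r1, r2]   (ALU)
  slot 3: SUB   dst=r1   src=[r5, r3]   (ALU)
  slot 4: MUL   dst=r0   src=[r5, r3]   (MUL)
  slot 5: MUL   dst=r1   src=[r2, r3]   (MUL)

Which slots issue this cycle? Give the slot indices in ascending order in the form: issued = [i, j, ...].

[0] MEM needs rd=1 wr=1: ok; after: ALU=2 MUL=2 MEM=0 BR=1, R=7, W=1
[1] ALU needs rd=2 wr=1: WAW; after: ALU=2 MUL=2 MEM=0 BR=1, R=7, W=1
[2] ALU needs rd=2 wr=1: WAW; after: ALU=2 MUL=2 MEM=0 BR=1, R=7, W=1
[3] ALU needs rd=2 wr=1: ok; after: ALU=1 MUL=2 MEM=0 BR=1, R=5, W=0
[4] MUL needs rd=2 wr=1: WR_PORT; after: ALU=1 MUL=2 MEM=0 BR=1, R=5, W=0
[5] MUL needs rd=2 wr=1: WR_PORT; after: ALU=1 MUL=2 MEM=0 BR=1, R=5, W=0

issued = [0, 3]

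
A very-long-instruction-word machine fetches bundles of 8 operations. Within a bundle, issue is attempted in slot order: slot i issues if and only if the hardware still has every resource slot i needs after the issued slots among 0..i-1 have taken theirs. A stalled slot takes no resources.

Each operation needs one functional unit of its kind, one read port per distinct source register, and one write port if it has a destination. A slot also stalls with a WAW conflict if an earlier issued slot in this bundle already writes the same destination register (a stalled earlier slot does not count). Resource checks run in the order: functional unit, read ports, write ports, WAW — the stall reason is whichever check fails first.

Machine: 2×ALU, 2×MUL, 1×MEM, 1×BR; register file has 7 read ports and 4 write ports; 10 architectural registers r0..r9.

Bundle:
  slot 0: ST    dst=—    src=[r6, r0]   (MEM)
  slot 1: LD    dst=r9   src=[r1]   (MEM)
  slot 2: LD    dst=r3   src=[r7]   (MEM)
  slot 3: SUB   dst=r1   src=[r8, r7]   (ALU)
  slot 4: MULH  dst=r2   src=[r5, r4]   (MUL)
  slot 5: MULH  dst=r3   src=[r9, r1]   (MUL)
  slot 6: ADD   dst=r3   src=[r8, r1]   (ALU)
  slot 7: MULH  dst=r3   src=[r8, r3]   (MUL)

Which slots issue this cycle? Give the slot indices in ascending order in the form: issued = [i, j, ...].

slot 0 (MEM): ISSUE — free A2,Mu2,Ld0,B1 rp5 wp4
slot 1 (MEM): stall FU — free A2,Mu2,Ld0,B1 rp5 wp4
slot 2 (MEM): stall FU — free A2,Mu2,Ld0,B1 rp5 wp4
slot 3 (ALU): ISSUE — free A1,Mu2,Ld0,B1 rp3 wp3
slot 4 (MUL): ISSUE — free A1,Mu1,Ld0,B1 rp1 wp2
slot 5 (MUL): stall RD_PORT — free A1,Mu1,Ld0,B1 rp1 wp2
slot 6 (ALU): stall RD_PORT — free A1,Mu1,Ld0,B1 rp1 wp2
slot 7 (MUL): stall RD_PORT — free A1,Mu1,Ld0,B1 rp1 wp2

issued = [0, 3, 4]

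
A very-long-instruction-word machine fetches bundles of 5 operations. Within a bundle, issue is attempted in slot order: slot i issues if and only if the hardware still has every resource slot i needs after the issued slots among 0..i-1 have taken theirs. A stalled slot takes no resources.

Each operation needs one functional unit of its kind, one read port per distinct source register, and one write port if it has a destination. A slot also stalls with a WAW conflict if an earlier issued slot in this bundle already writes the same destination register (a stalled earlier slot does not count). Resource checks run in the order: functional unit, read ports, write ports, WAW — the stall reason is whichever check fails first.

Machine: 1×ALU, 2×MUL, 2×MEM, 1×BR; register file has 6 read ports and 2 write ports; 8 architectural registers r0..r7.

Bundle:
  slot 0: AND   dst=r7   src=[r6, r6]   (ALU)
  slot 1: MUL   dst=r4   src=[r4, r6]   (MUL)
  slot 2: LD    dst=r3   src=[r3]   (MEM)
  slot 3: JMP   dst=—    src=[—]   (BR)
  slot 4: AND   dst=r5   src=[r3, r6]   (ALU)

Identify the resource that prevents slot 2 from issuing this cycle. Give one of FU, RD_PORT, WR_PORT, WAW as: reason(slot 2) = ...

#0 ALU src=r6,r6 dispatched  <A:0 Mu:2 Ld:2 B:1 rd:5 wr:1>
#1 MUL src=r4,r6 dispatched  <A:0 Mu:1 Ld:2 B:1 rd:3 wr:0>
#2 MEM src=r3 held:WR_PORT  <A:0 Mu:1 Ld:2 B:1 rd:3 wr:0>
#3 BR src=- dispatched  <A:0 Mu:1 Ld:2 B:0 rd:3 wr:0>
#4 ALU src=r3,r6 held:FU  <A:0 Mu:1 Ld:2 B:0 rd:3 wr:0>

reason(slot 2) = WR_PORT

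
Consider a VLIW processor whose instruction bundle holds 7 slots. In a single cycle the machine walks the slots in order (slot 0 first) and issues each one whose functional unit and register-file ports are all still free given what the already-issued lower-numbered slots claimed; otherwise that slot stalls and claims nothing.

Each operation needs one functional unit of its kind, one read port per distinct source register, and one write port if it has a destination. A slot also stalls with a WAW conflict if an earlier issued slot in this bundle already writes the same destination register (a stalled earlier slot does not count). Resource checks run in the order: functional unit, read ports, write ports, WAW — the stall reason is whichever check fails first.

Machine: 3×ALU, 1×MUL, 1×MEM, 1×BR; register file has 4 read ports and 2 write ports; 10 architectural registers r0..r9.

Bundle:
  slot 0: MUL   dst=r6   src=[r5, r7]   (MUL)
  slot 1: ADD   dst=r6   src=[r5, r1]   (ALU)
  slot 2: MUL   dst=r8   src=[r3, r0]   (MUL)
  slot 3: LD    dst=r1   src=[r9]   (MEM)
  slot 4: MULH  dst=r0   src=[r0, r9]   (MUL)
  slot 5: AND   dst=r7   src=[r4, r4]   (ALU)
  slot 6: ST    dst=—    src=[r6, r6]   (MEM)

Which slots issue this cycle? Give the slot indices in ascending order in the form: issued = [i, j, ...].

slot 0 (MUL): ISSUE — free A3,Mu0,Ld1,B1 rp2 wp1
slot 1 (ALU): stall WAW — free A3,Mu0,Ld1,B1 rp2 wp1
slot 2 (MUL): stall FU — free A3,Mu0,Ld1,B1 rp2 wp1
slot 3 (MEM): ISSUE — free A3,Mu0,Ld0,B1 rp1 wp0
slot 4 (MUL): stall FU — free A3,Mu0,Ld0,B1 rp1 wp0
slot 5 (ALU): stall WR_PORT — free A3,Mu0,Ld0,B1 rp1 wp0
slot 6 (MEM): stall FU — free A3,Mu0,Ld0,B1 rp1 wp0

issued = [0, 3]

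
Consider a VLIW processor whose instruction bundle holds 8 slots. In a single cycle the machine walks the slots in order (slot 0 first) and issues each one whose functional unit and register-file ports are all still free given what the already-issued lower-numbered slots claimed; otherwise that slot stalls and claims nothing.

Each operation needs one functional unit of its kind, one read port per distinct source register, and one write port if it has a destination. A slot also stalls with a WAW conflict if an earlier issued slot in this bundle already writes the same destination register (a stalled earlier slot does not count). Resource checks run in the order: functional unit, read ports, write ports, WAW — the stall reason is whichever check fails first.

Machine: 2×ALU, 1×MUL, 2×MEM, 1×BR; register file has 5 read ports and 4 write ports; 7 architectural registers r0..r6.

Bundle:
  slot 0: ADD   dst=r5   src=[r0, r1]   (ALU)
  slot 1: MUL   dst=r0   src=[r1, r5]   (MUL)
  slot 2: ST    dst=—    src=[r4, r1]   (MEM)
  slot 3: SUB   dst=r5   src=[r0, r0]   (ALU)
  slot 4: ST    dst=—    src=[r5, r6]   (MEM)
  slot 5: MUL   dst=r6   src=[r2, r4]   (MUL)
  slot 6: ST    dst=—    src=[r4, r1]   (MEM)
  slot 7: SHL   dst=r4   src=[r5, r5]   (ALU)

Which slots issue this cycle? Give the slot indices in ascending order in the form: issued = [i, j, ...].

issued = [0, 1, 7]

[0] ALU needs rd=2 wr=1: ok; after: ALU=1 MUL=1 MEM=2 BR=1, R=3, W=3
[1] MUL needs rd=2 wr=1: ok; after: ALU=1 MUL=0 MEM=2 BR=1, R=1, W=2
[2] MEM needs rd=2 wr=0: RD_PORT; after: ALU=1 MUL=0 MEM=2 BR=1, R=1, W=2
[3] ALU needs rd=1 wr=1: WAW; after: ALU=1 MUL=0 MEM=2 BR=1, R=1, W=2
[4] MEM needs rd=2 wr=0: RD_PORT; after: ALU=1 MUL=0 MEM=2 BR=1, R=1, W=2
[5] MUL needs rd=2 wr=1: FU; after: ALU=1 MUL=0 MEM=2 BR=1, R=1, W=2
[6] MEM needs rd=2 wr=0: RD_PORT; after: ALU=1 MUL=0 MEM=2 BR=1, R=1, W=2
[7] ALU needs rd=1 wr=1: ok; after: ALU=0 MUL=0 MEM=2 BR=1, R=0, W=1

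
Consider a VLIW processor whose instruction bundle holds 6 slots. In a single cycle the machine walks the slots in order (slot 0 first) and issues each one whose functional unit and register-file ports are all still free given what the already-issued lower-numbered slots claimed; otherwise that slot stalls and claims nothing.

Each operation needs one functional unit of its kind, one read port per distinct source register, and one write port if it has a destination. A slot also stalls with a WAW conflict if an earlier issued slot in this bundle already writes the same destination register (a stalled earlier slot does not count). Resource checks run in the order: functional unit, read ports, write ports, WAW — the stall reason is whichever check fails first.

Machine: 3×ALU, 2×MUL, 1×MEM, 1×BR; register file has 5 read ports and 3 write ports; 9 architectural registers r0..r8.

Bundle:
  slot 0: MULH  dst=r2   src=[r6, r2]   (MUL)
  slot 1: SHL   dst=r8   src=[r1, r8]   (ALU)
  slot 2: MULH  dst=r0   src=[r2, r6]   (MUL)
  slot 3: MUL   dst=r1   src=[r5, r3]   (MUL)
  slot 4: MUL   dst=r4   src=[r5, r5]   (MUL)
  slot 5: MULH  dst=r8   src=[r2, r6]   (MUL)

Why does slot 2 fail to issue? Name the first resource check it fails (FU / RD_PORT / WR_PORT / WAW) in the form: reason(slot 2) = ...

slot 0 (MUL): ISSUE — free A3,Mu1,Ld1,B1 rp3 wp2
slot 1 (ALU): ISSUE — free A2,Mu1,Ld1,B1 rp1 wp1
slot 2 (MUL): stall RD_PORT — free A2,Mu1,Ld1,B1 rp1 wp1
slot 3 (MUL): stall RD_PORT — free A2,Mu1,Ld1,B1 rp1 wp1
slot 4 (MUL): ISSUE — free A2,Mu0,Ld1,B1 rp0 wp0
slot 5 (MUL): stall FU — free A2,Mu0,Ld1,B1 rp0 wp0

reason(slot 2) = RD_PORT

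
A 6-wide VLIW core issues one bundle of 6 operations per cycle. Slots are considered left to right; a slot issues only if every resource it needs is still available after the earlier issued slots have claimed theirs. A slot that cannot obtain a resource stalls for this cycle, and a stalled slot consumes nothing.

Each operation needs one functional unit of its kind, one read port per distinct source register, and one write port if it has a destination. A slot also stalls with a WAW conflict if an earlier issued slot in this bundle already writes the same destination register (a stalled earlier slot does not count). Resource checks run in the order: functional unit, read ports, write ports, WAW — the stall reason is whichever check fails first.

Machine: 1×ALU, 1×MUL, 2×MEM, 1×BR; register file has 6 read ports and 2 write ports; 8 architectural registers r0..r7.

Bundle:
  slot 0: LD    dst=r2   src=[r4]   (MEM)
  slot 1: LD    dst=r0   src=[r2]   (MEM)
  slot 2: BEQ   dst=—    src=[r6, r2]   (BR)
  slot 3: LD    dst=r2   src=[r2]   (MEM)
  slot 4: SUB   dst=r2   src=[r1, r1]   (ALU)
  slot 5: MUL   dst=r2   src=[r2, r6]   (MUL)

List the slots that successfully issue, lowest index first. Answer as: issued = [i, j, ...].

[0] MEM needs rd=1 wr=1: ok; after: ALU=1 MUL=1 MEM=1 BR=1, R=5, W=1
[1] MEM needs rd=1 wr=1: ok; after: ALU=1 MUL=1 MEM=0 BR=1, R=4, W=0
[2] BR needs rd=2 wr=0: ok; after: ALU=1 MUL=1 MEM=0 BR=0, R=2, W=0
[3] MEM needs rd=1 wr=1: FU; after: ALU=1 MUL=1 MEM=0 BR=0, R=2, W=0
[4] ALU needs rd=1 wr=1: WR_PORT; after: ALU=1 MUL=1 MEM=0 BR=0, R=2, W=0
[5] MUL needs rd=2 wr=1: WR_PORT; after: ALU=1 MUL=1 MEM=0 BR=0, R=2, W=0

issued = [0, 1, 2]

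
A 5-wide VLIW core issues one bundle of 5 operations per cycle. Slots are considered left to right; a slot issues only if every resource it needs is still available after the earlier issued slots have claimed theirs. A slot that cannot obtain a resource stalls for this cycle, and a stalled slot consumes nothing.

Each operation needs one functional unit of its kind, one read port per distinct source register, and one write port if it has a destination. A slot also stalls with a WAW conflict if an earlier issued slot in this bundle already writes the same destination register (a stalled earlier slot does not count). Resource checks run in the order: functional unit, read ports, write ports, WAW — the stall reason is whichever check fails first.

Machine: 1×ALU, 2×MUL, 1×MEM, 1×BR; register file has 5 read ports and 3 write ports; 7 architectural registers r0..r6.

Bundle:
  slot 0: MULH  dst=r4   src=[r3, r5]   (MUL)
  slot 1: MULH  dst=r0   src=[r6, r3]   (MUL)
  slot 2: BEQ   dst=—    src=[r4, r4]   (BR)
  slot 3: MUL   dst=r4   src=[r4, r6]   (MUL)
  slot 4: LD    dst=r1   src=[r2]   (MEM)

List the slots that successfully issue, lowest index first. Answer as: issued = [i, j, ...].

[0] MUL needs rd=2 wr=1: ok; after: ALU=1 MUL=1 MEM=1 BR=1, R=3, W=2
[1] MUL needs rd=2 wr=1: ok; after: ALU=1 MUL=0 MEM=1 BR=1, R=1, W=1
[2] BR needs rd=1 wr=0: ok; after: ALU=1 MUL=0 MEM=1 BR=0, R=0, W=1
[3] MUL needs rd=2 wr=1: FU; after: ALU=1 MUL=0 MEM=1 BR=0, R=0, W=1
[4] MEM needs rd=1 wr=1: RD_PORT; after: ALU=1 MUL=0 MEM=1 BR=0, R=0, W=1

issued = [0, 1, 2]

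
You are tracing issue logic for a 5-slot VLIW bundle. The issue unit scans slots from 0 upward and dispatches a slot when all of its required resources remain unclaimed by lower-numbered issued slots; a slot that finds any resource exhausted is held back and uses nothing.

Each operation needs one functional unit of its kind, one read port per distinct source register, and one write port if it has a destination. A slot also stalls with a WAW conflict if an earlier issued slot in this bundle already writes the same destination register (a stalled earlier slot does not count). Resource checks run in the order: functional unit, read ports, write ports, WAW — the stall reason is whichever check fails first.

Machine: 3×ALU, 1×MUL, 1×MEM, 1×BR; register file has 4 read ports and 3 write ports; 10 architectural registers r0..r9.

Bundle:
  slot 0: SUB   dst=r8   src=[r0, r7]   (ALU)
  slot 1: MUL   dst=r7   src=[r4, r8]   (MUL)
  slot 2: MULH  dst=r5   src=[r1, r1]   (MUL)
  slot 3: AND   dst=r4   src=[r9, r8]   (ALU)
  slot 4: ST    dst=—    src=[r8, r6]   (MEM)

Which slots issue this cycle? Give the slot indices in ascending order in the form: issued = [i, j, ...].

issued = [0, 1]

#0 ALU src=r0,r7 dispatched  <A:2 Mu:1 Ld:1 B:1 rd:2 wr:2>
#1 MUL src=r4,r8 dispatched  <A:2 Mu:0 Ld:1 B:1 rd:0 wr:1>
#2 MUL src=r1,r1 held:FU  <A:2 Mu:0 Ld:1 B:1 rd:0 wr:1>
#3 ALU src=r9,r8 held:RD_PORT  <A:2 Mu:0 Ld:1 B:1 rd:0 wr:1>
#4 MEM src=r8,r6 held:RD_PORT  <A:2 Mu:0 Ld:1 B:1 rd:0 wr:1>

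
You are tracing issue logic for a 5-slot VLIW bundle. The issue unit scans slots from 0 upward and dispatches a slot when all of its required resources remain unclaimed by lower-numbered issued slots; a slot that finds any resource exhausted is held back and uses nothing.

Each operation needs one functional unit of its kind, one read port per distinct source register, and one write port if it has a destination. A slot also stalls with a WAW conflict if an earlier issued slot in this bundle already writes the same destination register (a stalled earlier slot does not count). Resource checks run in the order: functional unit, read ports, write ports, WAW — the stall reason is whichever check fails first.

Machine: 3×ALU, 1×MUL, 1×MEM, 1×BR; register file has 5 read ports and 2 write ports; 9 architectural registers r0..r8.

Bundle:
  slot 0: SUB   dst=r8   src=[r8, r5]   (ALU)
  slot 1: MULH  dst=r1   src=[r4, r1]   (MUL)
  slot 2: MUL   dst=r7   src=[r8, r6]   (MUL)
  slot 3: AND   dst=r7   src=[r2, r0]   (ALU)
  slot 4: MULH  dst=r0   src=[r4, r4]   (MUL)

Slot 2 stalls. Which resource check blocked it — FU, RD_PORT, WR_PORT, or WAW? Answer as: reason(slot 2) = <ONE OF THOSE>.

#0 ALU src=r8,r5 dispatched  <A:2 Mu:1 Ld:1 B:1 rd:3 wr:1>
#1 MUL src=r4,r1 dispatched  <A:2 Mu:0 Ld:1 B:1 rd:1 wr:0>
#2 MUL src=r8,r6 held:FU  <A:2 Mu:0 Ld:1 B:1 rd:1 wr:0>
#3 ALU src=r2,r0 held:RD_PORT  <A:2 Mu:0 Ld:1 B:1 rd:1 wr:0>
#4 MUL src=r4,r4 held:FU  <A:2 Mu:0 Ld:1 B:1 rd:1 wr:0>

reason(slot 2) = FU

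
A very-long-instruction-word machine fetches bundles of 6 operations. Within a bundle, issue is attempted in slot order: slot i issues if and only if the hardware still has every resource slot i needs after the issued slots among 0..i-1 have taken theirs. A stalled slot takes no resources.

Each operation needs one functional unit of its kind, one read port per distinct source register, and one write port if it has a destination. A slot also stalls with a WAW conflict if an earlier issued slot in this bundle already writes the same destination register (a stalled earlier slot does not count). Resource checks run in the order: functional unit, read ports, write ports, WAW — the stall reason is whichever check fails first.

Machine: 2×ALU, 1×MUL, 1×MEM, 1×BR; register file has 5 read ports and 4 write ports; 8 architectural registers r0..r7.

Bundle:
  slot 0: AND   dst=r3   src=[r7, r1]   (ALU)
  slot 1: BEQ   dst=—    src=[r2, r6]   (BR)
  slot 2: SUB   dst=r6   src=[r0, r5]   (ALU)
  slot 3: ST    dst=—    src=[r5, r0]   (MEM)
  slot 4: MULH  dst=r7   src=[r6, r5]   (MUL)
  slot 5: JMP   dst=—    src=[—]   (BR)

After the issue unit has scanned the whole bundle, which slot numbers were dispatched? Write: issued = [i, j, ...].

#0 ALU src=r7,r1 dispatched  <A:1 Mu:1 Ld:1 B:1 rd:3 wr:3>
#1 BR src=r2,r6 dispatched  <A:1 Mu:1 Ld:1 B:0 rd:1 wr:3>
#2 ALU src=r0,r5 held:RD_PORT  <A:1 Mu:1 Ld:1 B:0 rd:1 wr:3>
#3 MEM src=r5,r0 held:RD_PORT  <A:1 Mu:1 Ld:1 B:0 rd:1 wr:3>
#4 MUL src=r6,r5 held:RD_PORT  <A:1 Mu:1 Ld:1 B:0 rd:1 wr:3>
#5 BR src=- held:FU  <A:1 Mu:1 Ld:1 B:0 rd:1 wr:3>

issued = [0, 1]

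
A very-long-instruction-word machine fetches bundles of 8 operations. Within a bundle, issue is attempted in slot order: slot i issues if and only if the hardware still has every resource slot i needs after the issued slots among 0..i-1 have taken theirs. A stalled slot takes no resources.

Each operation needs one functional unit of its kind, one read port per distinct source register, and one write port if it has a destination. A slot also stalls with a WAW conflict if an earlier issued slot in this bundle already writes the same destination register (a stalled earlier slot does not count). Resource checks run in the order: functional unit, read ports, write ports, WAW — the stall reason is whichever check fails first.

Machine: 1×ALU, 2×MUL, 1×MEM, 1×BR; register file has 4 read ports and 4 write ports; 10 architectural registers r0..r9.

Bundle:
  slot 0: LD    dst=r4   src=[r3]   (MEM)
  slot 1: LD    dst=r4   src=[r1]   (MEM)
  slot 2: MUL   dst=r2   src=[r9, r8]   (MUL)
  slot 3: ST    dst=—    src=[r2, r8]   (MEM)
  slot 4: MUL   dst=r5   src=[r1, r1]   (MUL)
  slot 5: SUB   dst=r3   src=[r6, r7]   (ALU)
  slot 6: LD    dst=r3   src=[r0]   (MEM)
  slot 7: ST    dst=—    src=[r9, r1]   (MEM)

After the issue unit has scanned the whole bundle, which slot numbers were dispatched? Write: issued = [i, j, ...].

issued = [0, 2, 4]

(0) want 1×MEM +1rd +1wr — yes → AL1|MU2|ME0|BR1|rd3|wr3
(1) want 1×MEM +1rd +1wr — FU → AL1|MU2|ME0|BR1|rd3|wr3
(2) want 1×MUL +2rd +1wr — yes → AL1|MU1|ME0|BR1|rd1|wr2
(3) want 1×MEM +2rd +0wr — FU → AL1|MU1|ME0|BR1|rd1|wr2
(4) want 1×MUL +1rd +1wr — yes → AL1|MU0|ME0|BR1|rd0|wr1
(5) want 1×ALU +2rd +1wr — RD_PORT → AL1|MU0|ME0|BR1|rd0|wr1
(6) want 1×MEM +1rd +1wr — FU → AL1|MU0|ME0|BR1|rd0|wr1
(7) want 1×MEM +2rd +0wr — FU → AL1|MU0|ME0|BR1|rd0|wr1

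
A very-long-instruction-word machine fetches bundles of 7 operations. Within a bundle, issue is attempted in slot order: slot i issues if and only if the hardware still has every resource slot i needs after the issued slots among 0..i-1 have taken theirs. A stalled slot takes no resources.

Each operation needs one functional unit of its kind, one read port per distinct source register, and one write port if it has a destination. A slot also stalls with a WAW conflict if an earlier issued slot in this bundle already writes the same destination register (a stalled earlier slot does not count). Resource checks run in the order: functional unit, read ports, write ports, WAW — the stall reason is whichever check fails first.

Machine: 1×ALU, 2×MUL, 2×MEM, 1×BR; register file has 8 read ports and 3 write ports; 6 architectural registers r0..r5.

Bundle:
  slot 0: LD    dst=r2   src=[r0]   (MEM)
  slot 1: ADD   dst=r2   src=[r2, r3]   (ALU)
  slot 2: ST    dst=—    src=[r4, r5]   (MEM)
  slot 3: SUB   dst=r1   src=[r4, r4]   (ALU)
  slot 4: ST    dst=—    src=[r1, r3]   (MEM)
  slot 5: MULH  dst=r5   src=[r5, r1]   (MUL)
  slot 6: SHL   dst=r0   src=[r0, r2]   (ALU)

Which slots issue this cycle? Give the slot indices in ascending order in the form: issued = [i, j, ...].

(0) want 1×MEM +1rd +1wr — yes → AL1|MU2|ME1|BR1|rd7|wr2
(1) want 1×ALU +2rd +1wr — WAW → AL1|MU2|ME1|BR1|rd7|wr2
(2) want 1×MEM +2rd +0wr — yes → AL1|MU2|ME0|BR1|rd5|wr2
(3) want 1×ALU +1rd +1wr — yes → AL0|MU2|ME0|BR1|rd4|wr1
(4) want 1×MEM +2rd +0wr — FU → AL0|MU2|ME0|BR1|rd4|wr1
(5) want 1×MUL +2rd +1wr — yes → AL0|MU1|ME0|BR1|rd2|wr0
(6) want 1×ALU +2rd +1wr — FU → AL0|MU1|ME0|BR1|rd2|wr0

issued = [0, 2, 3, 5]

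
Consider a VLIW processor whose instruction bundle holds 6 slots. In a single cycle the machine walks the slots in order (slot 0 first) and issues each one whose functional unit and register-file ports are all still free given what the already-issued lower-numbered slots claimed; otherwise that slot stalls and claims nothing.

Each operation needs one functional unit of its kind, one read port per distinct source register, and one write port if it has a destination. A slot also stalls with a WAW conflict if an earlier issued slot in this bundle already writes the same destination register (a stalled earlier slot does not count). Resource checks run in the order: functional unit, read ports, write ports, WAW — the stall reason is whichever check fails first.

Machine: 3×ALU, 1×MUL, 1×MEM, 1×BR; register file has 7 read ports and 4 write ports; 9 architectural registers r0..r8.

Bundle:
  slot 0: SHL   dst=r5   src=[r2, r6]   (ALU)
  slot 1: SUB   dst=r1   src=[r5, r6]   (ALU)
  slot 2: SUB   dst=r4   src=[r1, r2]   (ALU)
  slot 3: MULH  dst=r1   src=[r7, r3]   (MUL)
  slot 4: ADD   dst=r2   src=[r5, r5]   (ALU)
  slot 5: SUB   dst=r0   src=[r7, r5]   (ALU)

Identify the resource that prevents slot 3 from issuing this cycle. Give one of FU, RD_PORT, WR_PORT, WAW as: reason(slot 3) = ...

(0) want 1×ALU +2rd +1wr — yes → AL2|MU1|ME1|BR1|rd5|wr3
(1) want 1×ALU +2rd +1wr — yes → AL1|MU1|ME1|BR1|rd3|wr2
(2) want 1×ALU +2rd +1wr — yes → AL0|MU1|ME1|BR1|rd1|wr1
(3) want 1×MUL +2rd +1wr — RD_PORT → AL0|MU1|ME1|BR1|rd1|wr1
(4) want 1×ALU +1rd +1wr — FU → AL0|MU1|ME1|BR1|rd1|wr1
(5) want 1×ALU +2rd +1wr — FU → AL0|MU1|ME1|BR1|rd1|wr1

reason(slot 3) = RD_PORT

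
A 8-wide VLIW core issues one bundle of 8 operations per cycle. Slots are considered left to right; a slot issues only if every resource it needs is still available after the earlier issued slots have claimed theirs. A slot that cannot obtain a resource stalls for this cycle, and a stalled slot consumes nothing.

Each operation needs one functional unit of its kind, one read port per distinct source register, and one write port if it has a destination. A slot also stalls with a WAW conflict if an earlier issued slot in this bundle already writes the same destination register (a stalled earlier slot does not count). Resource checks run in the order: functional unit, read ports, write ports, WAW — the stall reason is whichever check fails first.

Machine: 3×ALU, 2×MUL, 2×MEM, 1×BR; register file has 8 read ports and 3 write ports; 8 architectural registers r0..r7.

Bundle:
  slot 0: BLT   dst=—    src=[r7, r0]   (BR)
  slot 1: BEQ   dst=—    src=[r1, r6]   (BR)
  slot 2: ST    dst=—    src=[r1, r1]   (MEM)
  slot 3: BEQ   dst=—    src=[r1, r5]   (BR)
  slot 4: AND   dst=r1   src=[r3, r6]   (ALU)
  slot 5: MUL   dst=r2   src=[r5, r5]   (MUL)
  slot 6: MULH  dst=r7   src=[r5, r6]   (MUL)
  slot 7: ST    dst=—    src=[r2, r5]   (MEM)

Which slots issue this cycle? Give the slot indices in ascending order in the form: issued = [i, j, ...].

issued = [0, 2, 4, 5, 6]

(0) want 1×BR +2rd +0wr — yes → AL3|MU2|ME2|BR0|rd6|wr3
(1) want 1×BR +2rd +0wr — FU → AL3|MU2|ME2|BR0|rd6|wr3
(2) want 1×MEM +1rd +0wr — yes → AL3|MU2|ME1|BR0|rd5|wr3
(3) want 1×BR +2rd +0wr — FU → AL3|MU2|ME1|BR0|rd5|wr3
(4) want 1×ALU +2rd +1wr — yes → AL2|MU2|ME1|BR0|rd3|wr2
(5) want 1×MUL +1rd +1wr — yes → AL2|MU1|ME1|BR0|rd2|wr1
(6) want 1×MUL +2rd +1wr — yes → AL2|MU0|ME1|BR0|rd0|wr0
(7) want 1×MEM +2rd +0wr — RD_PORT → AL2|MU0|ME1|BR0|rd0|wr0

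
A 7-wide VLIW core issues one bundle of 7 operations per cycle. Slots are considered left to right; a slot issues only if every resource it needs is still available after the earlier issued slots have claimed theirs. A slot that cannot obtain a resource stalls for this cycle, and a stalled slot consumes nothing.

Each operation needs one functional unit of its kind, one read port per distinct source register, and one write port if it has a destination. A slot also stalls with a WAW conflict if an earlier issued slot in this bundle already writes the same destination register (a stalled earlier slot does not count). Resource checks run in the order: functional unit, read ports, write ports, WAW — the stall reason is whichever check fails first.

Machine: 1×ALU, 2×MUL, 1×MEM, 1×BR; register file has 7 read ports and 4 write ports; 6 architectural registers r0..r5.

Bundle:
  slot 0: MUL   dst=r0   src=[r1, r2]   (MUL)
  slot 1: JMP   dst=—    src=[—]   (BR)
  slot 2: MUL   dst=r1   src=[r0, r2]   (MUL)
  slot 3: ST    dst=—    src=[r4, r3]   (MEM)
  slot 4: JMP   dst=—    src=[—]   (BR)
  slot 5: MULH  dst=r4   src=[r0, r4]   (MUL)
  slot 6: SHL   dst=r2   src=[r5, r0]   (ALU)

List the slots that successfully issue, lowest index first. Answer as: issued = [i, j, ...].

issued = [0, 1, 2, 3]

(0) want 1×MUL +2rd +1wr — yes → AL1|MU1|ME1|BR1|rd5|wr3
(1) want 1×BR +0rd +0wr — yes → AL1|MU1|ME1|BR0|rd5|wr3
(2) want 1×MUL +2rd +1wr — yes → AL1|MU0|ME1|BR0|rd3|wr2
(3) want 1×MEM +2rd +0wr — yes → AL1|MU0|ME0|BR0|rd1|wr2
(4) want 1×BR +0rd +0wr — FU → AL1|MU0|ME0|BR0|rd1|wr2
(5) want 1×MUL +2rd +1wr — FU → AL1|MU0|ME0|BR0|rd1|wr2
(6) want 1×ALU +2rd +1wr — RD_PORT → AL1|MU0|ME0|BR0|rd1|wr2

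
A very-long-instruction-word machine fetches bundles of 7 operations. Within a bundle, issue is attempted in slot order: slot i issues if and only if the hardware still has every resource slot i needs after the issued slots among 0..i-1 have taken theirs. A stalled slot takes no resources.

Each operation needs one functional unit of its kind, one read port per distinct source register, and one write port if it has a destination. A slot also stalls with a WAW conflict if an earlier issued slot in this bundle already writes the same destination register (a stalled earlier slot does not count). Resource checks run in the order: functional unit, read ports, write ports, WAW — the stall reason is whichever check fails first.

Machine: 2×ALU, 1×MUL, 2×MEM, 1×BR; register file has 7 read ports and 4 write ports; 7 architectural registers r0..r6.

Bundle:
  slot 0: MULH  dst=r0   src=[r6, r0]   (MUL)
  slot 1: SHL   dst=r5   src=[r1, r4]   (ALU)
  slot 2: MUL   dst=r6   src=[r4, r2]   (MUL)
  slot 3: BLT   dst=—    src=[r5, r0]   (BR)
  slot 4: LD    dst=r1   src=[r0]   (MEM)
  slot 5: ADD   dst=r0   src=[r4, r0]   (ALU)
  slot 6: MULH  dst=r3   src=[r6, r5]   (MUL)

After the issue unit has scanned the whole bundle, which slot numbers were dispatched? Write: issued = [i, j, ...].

issued = [0, 1, 3, 4]

slot 0 (MUL): ISSUE — free A2,Mu0,Ld2,B1 rp5 wp3
slot 1 (ALU): ISSUE — free A1,Mu0,Ld2,B1 rp3 wp2
slot 2 (MUL): stall FU — free A1,Mu0,Ld2,B1 rp3 wp2
slot 3 (BR): ISSUE — free A1,Mu0,Ld2,B0 rp1 wp2
slot 4 (MEM): ISSUE — free A1,Mu0,Ld1,B0 rp0 wp1
slot 5 (ALU): stall RD_PORT — free A1,Mu0,Ld1,B0 rp0 wp1
slot 6 (MUL): stall FU — free A1,Mu0,Ld1,B0 rp0 wp1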